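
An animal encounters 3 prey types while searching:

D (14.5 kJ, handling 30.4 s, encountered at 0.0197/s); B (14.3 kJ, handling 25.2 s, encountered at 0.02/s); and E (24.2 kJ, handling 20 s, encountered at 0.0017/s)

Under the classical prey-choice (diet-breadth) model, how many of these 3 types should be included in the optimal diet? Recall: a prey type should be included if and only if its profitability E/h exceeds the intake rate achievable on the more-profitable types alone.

3

Profitabilities (E/h, kJ/s): E 1.21, B 0.567, D 0.477. Add prey in this order while the next type's profitability exceeds the intake rate on those already taken.
Rate on top 1: 0.03979. B: 0.567 > 0.03979 → include.
Rate on top 2: 0.2127. D: 0.477 > 0.2127 → include.
Optimal diet: E, B, D — 3 of 3 types.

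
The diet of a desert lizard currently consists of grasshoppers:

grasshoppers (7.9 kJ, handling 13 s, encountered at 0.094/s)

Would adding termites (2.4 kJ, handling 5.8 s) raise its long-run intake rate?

Yes

Intake rate on the current diet: R = (0.094×7.9) / (1 + 0.094×13) = 0.7426/2.222 = 0.3342 kJ/s.
termites: E/h = 2.4/5.8 = 0.4138 kJ/s.
Since 0.4138 > R, including termites increases the long-run rate.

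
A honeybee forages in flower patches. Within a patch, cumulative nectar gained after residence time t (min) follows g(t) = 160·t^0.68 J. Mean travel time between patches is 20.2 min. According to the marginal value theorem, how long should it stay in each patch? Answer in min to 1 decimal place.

42.9 min

Maximise g(t)/(T+t): set derivative to zero → g'(t)(T+t) = g(t).
g'(t) = 0.68·160·t^-0.32. Setting 0.68·160·t^-0.32 = 160·t^0.68/(20.2+t) gives 0.68(20.2+t) = t, so 0.32·t = 0.68×20.2.
t* = 0.68×20.2/0.32 = 42.93 min.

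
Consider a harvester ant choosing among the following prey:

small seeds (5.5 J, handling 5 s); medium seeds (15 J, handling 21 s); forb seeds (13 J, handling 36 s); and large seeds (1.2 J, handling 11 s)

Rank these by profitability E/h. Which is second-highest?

In descending order of E/h:
small seeds: 5.5/5 = 1.1 J/s
medium seeds: 15/21 = 0.714 J/s
forb seeds: 13/36 = 0.361 J/s
large seeds: 1.2/11 = 0.109 J/s

medium seeds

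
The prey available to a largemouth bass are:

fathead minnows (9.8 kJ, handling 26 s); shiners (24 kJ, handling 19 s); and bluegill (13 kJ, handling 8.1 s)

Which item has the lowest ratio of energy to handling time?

Profitability E/h (kJ/s): fathead minnows = 9.8/26 = 0.377, shiners = 24/19 = 1.26, bluegill = 13/8.1 = 1.6.
Ranked: bluegill > shiners > fathead minnows.

fathead minnows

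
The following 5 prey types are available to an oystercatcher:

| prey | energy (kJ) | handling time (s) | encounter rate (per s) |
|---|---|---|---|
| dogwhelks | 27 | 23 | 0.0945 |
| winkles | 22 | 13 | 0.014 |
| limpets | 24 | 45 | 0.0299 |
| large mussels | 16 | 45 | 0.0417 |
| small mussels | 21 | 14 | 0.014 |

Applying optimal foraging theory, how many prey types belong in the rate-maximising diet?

3

E/h in descending order: winkles 1.69, small mussels 1.5, dogwhelks 1.17, limpets 0.533, large mussels 0.356 kJ/s. The optimal diet is the largest prefix of this list for which every included type satisfies E_i/h_i > R on the types above it.
Rate on top 1: 0.2606. small mussels: 1.5 > 0.2606 → include.
Rate on top 2: 0.4369. dogwhelks: 1.17 > 0.4369 → include.
Rate on top 3: 0.8879. limpets: 0.533 < 0.8879 → exclude; stop.
Optimal diet: winkles, small mussels, dogwhelks — 3 of 5 types.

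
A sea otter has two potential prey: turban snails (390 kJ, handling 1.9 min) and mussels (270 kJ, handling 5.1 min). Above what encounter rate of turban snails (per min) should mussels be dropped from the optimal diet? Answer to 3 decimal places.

0.183 per min

Drop mussels once their profitability E₂/h₂ falls below the rate achievable on turban snails alone: E₂/h₂ = λE₁/(1 + λh₁).
Solve for λ: λE₁h₂ = E₂(1 + λh₁) → λ(E₁h₂ − E₂h₁) = E₂ → λ = E₂/(E₁h₂ − E₂h₁).
λ = 270/(390×5.1 − 270×1.9) = 270/1476 = 0.1829 per min.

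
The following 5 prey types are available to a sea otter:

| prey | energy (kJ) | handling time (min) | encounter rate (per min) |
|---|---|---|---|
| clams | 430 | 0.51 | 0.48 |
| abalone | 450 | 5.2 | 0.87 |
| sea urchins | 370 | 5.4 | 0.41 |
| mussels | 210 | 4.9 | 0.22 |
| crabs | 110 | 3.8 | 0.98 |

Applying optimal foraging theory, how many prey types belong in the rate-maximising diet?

1

E/h in descending order: clams 843, abalone 86.5, sea urchins 68.5, mussels 42.9, crabs 28.9 kJ/min. The optimal diet is the largest prefix of this list for which every included type satisfies E_i/h_i > R on the types above it.
Rate on top 1: 165.8. abalone: 86.5 < 165.8 → exclude; stop.
Optimal diet: clams — 1 of 5 types.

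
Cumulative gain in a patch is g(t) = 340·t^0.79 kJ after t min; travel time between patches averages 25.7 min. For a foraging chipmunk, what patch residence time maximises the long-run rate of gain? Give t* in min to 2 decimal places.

Maximise g(t)/(T+t): set derivative to zero → g'(t)(T+t) = g(t).
g'(t) = 0.79·340·t^-0.21. Setting 0.79·340·t^-0.21 = 340·t^0.79/(25.7+t) gives 0.79(25.7+t) = t, so 0.21·t = 0.79×25.7.
t* = 0.79×25.7/0.21 = 96.68 min.

96.68 min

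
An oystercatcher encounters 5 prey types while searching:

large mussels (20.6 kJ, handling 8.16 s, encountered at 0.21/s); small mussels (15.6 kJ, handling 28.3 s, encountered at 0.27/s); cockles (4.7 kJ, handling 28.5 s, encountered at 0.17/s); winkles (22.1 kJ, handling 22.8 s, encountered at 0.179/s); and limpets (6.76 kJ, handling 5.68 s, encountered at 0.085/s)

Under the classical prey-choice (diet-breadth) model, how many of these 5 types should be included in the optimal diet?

Profitabilities (E/h, kJ/s): large mussels 2.52, limpets 1.19, winkles 0.969, small mussels 0.551, cockles 0.165. Add prey in this order while the next type's profitability exceeds the intake rate on those already taken.
Rate on top 1: 1.594. limpets: 1.19 < 1.594 → exclude; stop.
Optimal diet: large mussels — 1 of 5 types.

1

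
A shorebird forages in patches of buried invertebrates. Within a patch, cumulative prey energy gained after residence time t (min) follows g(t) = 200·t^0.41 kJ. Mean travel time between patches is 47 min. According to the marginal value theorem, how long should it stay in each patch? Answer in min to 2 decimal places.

Optimal t* satisfies g'(t*) = g(t*)/(T + t*).
g'(t) = 0.41·200·t^-0.59. Setting 0.41·200·t^-0.59 = 200·t^0.41/(47+t) gives 0.41(47+t) = t, so 0.59·t = 0.41×47.
t* = 0.41×47/0.59 = 32.66 min.

32.66 min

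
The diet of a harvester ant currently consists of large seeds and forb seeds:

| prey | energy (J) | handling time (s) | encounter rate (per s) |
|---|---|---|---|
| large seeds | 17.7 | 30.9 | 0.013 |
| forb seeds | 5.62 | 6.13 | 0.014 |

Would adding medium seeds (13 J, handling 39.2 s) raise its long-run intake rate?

On large seeds and forb seeds alone, R = ΣλE/(1+Σλh) = 0.3088/1.488 = 0.2076 J/s.
medium seeds: E/h = 13/39.2 = 0.3316 J/s.
0.3316 > 0.2076, so adding medium seeds raises the average — include it.

Yes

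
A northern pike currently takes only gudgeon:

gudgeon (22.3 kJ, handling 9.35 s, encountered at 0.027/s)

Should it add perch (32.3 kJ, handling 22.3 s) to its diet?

Current rate: (0.027×22.3)/(1 + 0.027×9.35) = 0.4807 kJ/s.
perch: E/h = 32.3/22.3 = 1.448 kJ/s.
1.448 > 0.4807, so adding perch raises the average — include it.

Yes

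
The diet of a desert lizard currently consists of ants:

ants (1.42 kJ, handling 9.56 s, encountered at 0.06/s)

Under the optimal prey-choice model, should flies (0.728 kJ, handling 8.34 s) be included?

Intake rate on the current diet: R = (0.06×1.42) / (1 + 0.06×9.56) = 0.0852/1.574 = 0.05414 kJ/s.
Profitability of flies: 0.728/8.34 = 0.08729 kJ/s.
Since 0.08729 > R, including flies increases the long-run rate.

Yes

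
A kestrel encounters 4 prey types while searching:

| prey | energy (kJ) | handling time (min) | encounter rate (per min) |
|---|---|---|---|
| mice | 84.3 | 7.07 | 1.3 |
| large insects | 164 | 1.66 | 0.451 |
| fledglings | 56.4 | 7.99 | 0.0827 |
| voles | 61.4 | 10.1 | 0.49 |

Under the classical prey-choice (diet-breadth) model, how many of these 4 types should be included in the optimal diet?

1

Profitabilities (E/h, kJ/min): large insects 98.8, mice 11.9, fledglings 7.06, voles 6.08. Add prey in this order while the next type's profitability exceeds the intake rate on those already taken.
Rate on top 1: 42.3. mice: 11.9 < 42.3 → exclude; stop.
Optimal diet: large insects — 1 of 4 types.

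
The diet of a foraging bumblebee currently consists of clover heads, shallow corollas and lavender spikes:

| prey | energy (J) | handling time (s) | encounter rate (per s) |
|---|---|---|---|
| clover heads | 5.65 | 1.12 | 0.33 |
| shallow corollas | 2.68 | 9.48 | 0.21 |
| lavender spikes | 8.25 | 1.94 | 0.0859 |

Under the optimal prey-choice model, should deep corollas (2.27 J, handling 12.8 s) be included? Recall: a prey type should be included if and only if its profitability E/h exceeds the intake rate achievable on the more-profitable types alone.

Current rate: (0.33×5.65 + 0.21×2.68 + 0.0859×8.25)/(1 + 0.33×1.12 + 0.21×9.48 + 0.0859×1.94) = 0.8891 J/s.
deep corollas: E/h = 2.27/12.8 = 0.1773 J/s.
0.1773 < 0.8891, so adding deep corollas would lower the average — exclude it.

No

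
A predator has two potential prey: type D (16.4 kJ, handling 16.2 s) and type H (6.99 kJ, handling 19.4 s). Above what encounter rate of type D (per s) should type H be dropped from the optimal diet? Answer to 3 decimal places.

0.034 per s

Drop type H once their profitability E₂/h₂ falls below the rate achievable on type D alone: E₂/h₂ = λE₁/(1 + λh₁).
Solve for λ: λE₁h₂ = E₂(1 + λh₁) → λ(E₁h₂ − E₂h₁) = E₂ → λ = E₂/(E₁h₂ − E₂h₁).
λ = 6.99/(16.4×19.4 − 6.99×16.2) = 6.99/204.9 = 0.03411 per s.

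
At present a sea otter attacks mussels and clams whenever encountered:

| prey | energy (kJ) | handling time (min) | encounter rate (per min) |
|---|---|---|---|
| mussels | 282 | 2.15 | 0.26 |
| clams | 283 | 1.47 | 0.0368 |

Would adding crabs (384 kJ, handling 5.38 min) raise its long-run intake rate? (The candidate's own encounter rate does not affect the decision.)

Intake rate on the current diet: R = (0.26×282 + 0.0368×283) / (1 + 0.26×2.15 + 0.0368×1.47) = 83.73/1.613 = 51.91 kJ/min.
Profitability of crabs: 384/5.38 = 71.38 kJ/min.
71.38 > 51.91, so adding crabs raises the average — include it.

Yes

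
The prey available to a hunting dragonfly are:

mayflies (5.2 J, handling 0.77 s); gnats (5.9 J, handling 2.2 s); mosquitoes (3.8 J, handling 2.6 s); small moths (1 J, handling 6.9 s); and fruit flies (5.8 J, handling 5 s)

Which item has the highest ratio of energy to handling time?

In descending order of E/h:
mayflies: 5.2/0.77 = 6.75 J/s
gnats: 5.9/2.2 = 2.68 J/s
mosquitoes: 3.8/2.6 = 1.46 J/s
fruit flies: 5.8/5 = 1.16 J/s
small moths: 1/6.9 = 0.145 J/s

mayflies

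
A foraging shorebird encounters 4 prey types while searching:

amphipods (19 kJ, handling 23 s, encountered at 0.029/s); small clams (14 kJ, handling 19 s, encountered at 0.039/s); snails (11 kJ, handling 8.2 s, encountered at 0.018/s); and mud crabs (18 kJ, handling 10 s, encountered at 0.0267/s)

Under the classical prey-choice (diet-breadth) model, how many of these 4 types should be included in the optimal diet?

4

Rank by E/h (kJ/s): mud crabs 1.8, snails 1.34, amphipods 0.826, small clams 0.737. Include each in turn until the next type's E/h falls below the running intake rate.
Rate on top 1: 0.3793. snails: 1.34 > 0.3793 → include.
Rate on top 2: 0.4797. amphipods: 0.826 > 0.4797 → include.
Rate on top 3: 0.5907. small clams: 0.737 > 0.5907 → include.
Optimal diet: mud crabs, snails, amphipods, small clams — 4 of 4 types.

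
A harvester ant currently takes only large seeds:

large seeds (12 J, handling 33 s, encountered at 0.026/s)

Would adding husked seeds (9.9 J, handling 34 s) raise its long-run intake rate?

Yes

On large seeds alone, R = ΣλE/(1+Σλh) = 0.312/1.858 = 0.1679 J/s.
Profitability of husked seeds: 9.9/34 = 0.2912 J/s.
0.2912 > 0.1679, so adding husked seeds raises the average — include it.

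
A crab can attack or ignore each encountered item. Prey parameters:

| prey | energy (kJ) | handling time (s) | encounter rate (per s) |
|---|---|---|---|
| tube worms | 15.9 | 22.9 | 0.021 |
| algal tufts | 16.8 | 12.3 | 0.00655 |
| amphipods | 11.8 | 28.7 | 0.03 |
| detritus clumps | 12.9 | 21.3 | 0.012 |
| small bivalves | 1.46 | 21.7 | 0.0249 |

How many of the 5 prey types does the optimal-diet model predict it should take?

4

Profitabilities (E/h, kJ/s): algal tufts 1.37, tube worms 0.694, detritus clumps 0.606, amphipods 0.411, small bivalves 0.0673. Add prey in this order while the next type's profitability exceeds the intake rate on those already taken.
Rate on top 1: 0.1018. tube worms: 0.694 > 0.1018 → include.
Rate on top 2: 0.2843. detritus clumps: 0.606 > 0.2843 → include.
Rate on top 3: 0.3295. amphipods: 0.411 > 0.3295 → include.
Rate on top 4: 0.3558. small bivalves: 0.0673 < 0.3558 → exclude; stop.
Optimal diet: algal tufts, tube worms, detritus clumps, amphipods — 4 of 5 types.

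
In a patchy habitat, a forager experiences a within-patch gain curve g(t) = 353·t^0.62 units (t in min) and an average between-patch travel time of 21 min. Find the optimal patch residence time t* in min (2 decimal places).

By the marginal value theorem, leave when the instantaneous gain rate g'(t) equals the habitat-wide average g(t)/(T + t).
g'(t) = 0.62·353·t^-0.38. Setting 0.62·353·t^-0.38 = 353·t^0.62/(21+t) gives 0.62(21+t) = t, so 0.38·t = 0.62×21.
t* = 0.62×21/0.38 = 34.26 min.

34.26 min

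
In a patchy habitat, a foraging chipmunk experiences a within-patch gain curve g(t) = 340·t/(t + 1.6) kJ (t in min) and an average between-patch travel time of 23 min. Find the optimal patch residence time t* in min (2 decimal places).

Optimal t* satisfies g'(t*) = g(t*)/(T + t*).
g'(t) = 340·1.6/(t + 1.6)². Setting 340·1.6/(t+1.6)² = 340t/[(t+1.6)(23+t)] gives 1.6(23+t) = t(t+1.6), so t² = 1.6×23 = 36.8.
t* = √36.8 = 6.066 min.

6.07 min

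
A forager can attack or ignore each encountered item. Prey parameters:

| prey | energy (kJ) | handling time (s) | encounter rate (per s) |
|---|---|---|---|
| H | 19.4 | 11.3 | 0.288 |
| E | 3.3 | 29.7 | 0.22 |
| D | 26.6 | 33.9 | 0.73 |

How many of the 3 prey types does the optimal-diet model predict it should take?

Profitabilities (E/h, kJ/s): H 1.72, D 0.785, E 0.111. Add prey in this order while the next type's profitability exceeds the intake rate on those already taken.
Rate on top 1: 1.313. D: 0.785 < 1.313 → exclude; stop.
Optimal diet: H — 1 of 3 types.

1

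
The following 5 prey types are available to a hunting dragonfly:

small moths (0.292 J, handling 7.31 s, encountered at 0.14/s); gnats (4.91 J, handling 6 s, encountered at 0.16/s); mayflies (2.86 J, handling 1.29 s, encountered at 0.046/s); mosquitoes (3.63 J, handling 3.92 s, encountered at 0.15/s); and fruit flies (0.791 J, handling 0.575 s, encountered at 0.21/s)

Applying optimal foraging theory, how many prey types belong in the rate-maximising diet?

4

E/h in descending order: mayflies 2.22, fruit flies 1.38, mosquitoes 0.926, gnats 0.818, small moths 0.0399 J/s. The optimal diet is the largest prefix of this list for which every included type satisfies E_i/h_i > R on the types above it.
Rate on top 1: 0.1242. fruit flies: 1.38 > 0.1242 → include.
Rate on top 2: 0.2522. mosquitoes: 0.926 > 0.2522 → include.
Rate on top 3: 0.4763. gnats: 0.818 > 0.4763 → include.
Rate on top 4: 0.5967. small moths: 0.0399 < 0.5967 → exclude; stop.
Optimal diet: mayflies, fruit flies, mosquitoes, gnats — 4 of 5 types.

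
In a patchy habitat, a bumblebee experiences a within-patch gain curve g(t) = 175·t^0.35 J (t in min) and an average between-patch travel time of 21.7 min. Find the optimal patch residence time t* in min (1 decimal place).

By the marginal value theorem, leave when the instantaneous gain rate g'(t) equals the habitat-wide average g(t)/(T + t).
g'(t) = 0.35·175·t^-0.65. Setting 0.35·175·t^-0.65 = 175·t^0.35/(21.7+t) gives 0.35(21.7+t) = t, so 0.65·t = 0.35×21.7.
t* = 0.35×21.7/0.65 = 11.68 min.

11.7 min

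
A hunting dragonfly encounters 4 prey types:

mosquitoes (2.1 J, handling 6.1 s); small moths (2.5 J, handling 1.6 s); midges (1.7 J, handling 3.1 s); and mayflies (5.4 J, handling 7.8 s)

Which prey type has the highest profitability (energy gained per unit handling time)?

small moths

In descending order of E/h:
small moths: 2.5/1.6 = 1.56 J/s
mayflies: 5.4/7.8 = 0.692 J/s
midges: 1.7/3.1 = 0.548 J/s
mosquitoes: 2.1/6.1 = 0.344 J/s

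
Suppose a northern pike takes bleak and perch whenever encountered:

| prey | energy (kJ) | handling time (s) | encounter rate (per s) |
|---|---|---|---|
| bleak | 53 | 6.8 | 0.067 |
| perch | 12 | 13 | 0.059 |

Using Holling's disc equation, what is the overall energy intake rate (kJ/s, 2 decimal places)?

1.92 kJ/s

R = Σλ_iE_i / (1 + Σλ_ih_i)
Numerator: 0.067×53 + 0.059×12 = 4.259
Denominator: 1 + 0.067×6.8 + 0.059×13 = 2.223
R = 4.259/2.223 = 1.916 kJ/s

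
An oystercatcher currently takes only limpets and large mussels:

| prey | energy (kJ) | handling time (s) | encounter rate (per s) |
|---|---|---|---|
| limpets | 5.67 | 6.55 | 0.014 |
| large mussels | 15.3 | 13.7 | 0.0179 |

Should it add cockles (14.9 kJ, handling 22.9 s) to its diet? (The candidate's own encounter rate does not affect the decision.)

Intake rate on the current diet: R = (0.014×5.67 + 0.0179×15.3) / (1 + 0.014×6.55 + 0.0179×13.7) = 0.3533/1.337 = 0.2642 kJ/s.
Profitability of cockles: 14.9/22.9 = 0.6507 kJ/s.
Since 0.6507 > R, including cockles increases the long-run rate.

Yes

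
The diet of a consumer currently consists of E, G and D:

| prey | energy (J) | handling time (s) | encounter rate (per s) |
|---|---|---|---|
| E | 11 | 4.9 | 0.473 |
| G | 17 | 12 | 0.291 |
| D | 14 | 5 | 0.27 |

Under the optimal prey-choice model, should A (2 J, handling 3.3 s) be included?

No

On E, G and D alone, R = ΣλE/(1+Σλh) = 13.93/8.16 = 1.707 J/s.
A: E/h = 2/3.3 = 0.6061 J/s.
Since 0.6061 < R, time spent handling A is better spent searching.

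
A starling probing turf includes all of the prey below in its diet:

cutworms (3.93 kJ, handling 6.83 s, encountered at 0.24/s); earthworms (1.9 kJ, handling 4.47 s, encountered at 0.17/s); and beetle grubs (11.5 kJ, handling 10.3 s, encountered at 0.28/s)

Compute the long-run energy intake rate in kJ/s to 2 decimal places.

Energy encountered per unit search time: 0.24×3.93 + 0.17×1.9 + 0.28×11.5 = 4.486 kJ/s.
Handling time per unit search time: 0.24×6.83 + 0.17×4.47 + 0.28×10.3 = 5.283.
Rate = 4.486/(1 + 5.283) = 0.714 kJ/s.

0.71 kJ/s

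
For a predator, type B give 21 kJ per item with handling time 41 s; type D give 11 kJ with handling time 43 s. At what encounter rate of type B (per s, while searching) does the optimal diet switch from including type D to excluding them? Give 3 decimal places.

The zero-one rule: include type D iff E₂/h₂ > λE₁/(1+λh₁). Equality gives the switch point.
λE₁h₂ = E₂ + λE₂h₁ ⇒ λ = E₂/(E₁h₂ − E₂h₁) = 11/(903 − 451) = 0.02434 per s.

0.024 per s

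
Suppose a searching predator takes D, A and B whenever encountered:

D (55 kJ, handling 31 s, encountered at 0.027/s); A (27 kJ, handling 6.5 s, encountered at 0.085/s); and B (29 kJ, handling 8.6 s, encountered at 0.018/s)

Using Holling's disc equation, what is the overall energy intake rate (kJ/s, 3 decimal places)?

1.691 kJ/s

R = (0.027×55 + 0.085×27 + 0.018×29) / (1 + 0.027×31 + 0.085×6.5 + 0.018×8.6) = 4.302/2.544 = 1.691 kJ/s.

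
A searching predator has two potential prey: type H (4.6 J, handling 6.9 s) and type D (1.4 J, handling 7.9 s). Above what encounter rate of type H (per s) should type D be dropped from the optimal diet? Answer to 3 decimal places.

0.052 per s

Drop type D once their profitability E₂/h₂ falls below the rate achievable on type H alone: E₂/h₂ = λE₁/(1 + λh₁).
Solve for λ: λE₁h₂ = E₂(1 + λh₁) → λ(E₁h₂ − E₂h₁) = E₂ → λ = E₂/(E₁h₂ − E₂h₁).
λ = 1.4/(4.6×7.9 − 1.4×6.9) = 1.4/26.68 = 0.05247 per s.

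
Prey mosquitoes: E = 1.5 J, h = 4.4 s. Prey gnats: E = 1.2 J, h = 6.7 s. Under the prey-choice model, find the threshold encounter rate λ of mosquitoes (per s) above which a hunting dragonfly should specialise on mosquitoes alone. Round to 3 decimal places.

The zero-one rule: include gnats iff E₂/h₂ > λE₁/(1+λh₁). Equality gives the switch point.
λE₁h₂ = E₂ + λE₂h₁ ⇒ λ = E₂/(E₁h₂ − E₂h₁) = 1.2/(10.05 − 5.28) = 0.2516 per s.

0.252 per s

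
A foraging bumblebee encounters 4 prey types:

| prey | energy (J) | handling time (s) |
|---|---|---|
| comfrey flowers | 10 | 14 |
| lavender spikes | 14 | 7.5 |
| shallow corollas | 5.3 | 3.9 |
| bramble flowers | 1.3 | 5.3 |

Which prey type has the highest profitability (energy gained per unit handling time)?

Profitability E/h (J/s): comfrey flowers = 10/14 = 0.714, lavender spikes = 14/7.5 = 1.87, shallow corollas = 5.3/3.9 = 1.36, bramble flowers = 1.3/5.3 = 0.245.
Ranked: lavender spikes > shallow corollas > comfrey flowers > bramble flowers.

lavender spikes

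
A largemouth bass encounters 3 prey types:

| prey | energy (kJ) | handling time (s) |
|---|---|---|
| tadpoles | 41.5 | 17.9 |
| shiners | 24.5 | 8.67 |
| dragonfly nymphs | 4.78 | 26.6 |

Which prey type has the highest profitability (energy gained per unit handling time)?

Profitability E/h (kJ/s): tadpoles = 41.5/17.9 = 2.32, shiners = 24.5/8.67 = 2.83, dragonfly nymphs = 4.78/26.6 = 0.18.
Ranked: shiners > tadpoles > dragonfly nymphs.

shiners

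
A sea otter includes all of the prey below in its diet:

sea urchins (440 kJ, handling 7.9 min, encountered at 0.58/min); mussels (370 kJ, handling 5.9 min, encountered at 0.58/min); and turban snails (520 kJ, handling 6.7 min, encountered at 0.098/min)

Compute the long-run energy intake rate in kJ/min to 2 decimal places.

53.91 kJ/min

Energy encountered per unit search time: 0.58×440 + 0.58×370 + 0.098×520 = 520.8 kJ/min.
Handling time per unit search time: 0.58×7.9 + 0.58×5.9 + 0.098×6.7 = 8.661.
Rate = 520.8/(1 + 8.661) = 53.91 kJ/min.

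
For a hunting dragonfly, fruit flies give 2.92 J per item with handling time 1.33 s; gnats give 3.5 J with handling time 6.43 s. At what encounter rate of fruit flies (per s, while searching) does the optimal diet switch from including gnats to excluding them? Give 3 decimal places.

At the threshold, the rate on fruit flies alone equals the profitability of gnats: λ·2.92/(1 + λ·1.33) = 3.5/6.43 = 0.5443.
Rearranging, λ(2.92 − 0.5443×1.33) = 0.5443, so λ = 0.5443/2.196 = 0.2479 per s.

0.248 per s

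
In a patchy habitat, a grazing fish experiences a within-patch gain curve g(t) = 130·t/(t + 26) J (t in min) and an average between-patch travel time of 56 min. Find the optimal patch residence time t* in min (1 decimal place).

38.2 min

Optimal t* satisfies g'(t*) = g(t*)/(T + t*).
g'(t) = 130·26/(t + 26)². Setting 130·26/(t+26)² = 130t/[(t+26)(56+t)] gives 26(56+t) = t(t+26), so t² = 26×56 = 1456.
t* = √1456 = 38.16 min.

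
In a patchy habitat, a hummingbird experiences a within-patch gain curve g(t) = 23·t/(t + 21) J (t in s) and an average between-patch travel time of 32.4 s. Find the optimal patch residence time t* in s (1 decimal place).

26.1 s

Maximise g(t)/(T+t): set derivative to zero → g'(t)(T+t) = g(t).
g'(t) = 23·21/(t + 21)². Setting 23·21/(t+21)² = 23t/[(t+21)(32.4+t)] gives 21(32.4+t) = t(t+21), so t² = 21×32.4 = 680.4.
t* = √680.4 = 26.08 s.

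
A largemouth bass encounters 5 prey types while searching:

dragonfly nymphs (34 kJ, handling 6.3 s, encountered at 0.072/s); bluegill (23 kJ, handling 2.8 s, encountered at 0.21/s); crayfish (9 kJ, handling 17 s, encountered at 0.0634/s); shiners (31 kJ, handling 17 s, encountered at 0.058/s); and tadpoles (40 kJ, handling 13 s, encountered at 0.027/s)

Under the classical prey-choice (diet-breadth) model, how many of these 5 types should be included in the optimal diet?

Profitabilities (E/h, kJ/s): bluegill 8.21, dragonfly nymphs 5.4, tadpoles 3.08, shiners 1.82, crayfish 0.529. Add prey in this order while the next type's profitability exceeds the intake rate on those already taken.
Rate on top 1: 3.042. dragonfly nymphs: 5.4 > 3.042 → include.
Rate on top 2: 3.565. tadpoles: 3.08 < 3.565 → exclude; stop.
Optimal diet: bluegill, dragonfly nymphs — 2 of 5 types.

2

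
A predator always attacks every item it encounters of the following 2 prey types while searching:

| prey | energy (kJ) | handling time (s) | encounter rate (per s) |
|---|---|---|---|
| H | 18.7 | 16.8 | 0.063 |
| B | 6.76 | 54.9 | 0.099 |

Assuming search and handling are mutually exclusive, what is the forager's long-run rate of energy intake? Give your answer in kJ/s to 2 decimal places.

0.25 kJ/s

R = Σλ_iE_i / (1 + Σλ_ih_i)
Numerator: 0.063×18.7 + 0.099×6.76 = 1.847
Denominator: 1 + 0.063×16.8 + 0.099×54.9 = 7.494
R = 1.847/7.494 = 0.2465 kJ/s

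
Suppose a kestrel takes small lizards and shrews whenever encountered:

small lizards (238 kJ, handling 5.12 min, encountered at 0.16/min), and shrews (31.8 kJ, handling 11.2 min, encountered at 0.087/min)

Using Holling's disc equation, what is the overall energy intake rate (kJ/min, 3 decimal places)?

R = Σλ_iE_i / (1 + Σλ_ih_i)
Numerator: 0.16×238 + 0.087×31.8 = 40.85
Denominator: 1 + 0.16×5.12 + 0.087×11.2 = 2.794
R = 40.85/2.794 = 14.62 kJ/min

14.621 kJ/min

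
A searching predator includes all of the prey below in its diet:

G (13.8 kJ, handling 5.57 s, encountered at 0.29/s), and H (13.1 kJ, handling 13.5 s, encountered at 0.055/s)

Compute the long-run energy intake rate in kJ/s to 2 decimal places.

1.41 kJ/s

Energy encountered per unit search time: 0.29×13.8 + 0.055×13.1 = 4.723 kJ/s.
Handling time per unit search time: 0.29×5.57 + 0.055×13.5 = 2.358.
Rate = 4.723/(1 + 2.358) = 1.406 kJ/s.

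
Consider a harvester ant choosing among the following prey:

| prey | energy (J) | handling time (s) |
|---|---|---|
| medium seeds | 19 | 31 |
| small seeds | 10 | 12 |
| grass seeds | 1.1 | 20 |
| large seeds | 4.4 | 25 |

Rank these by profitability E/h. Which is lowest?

In descending order of E/h:
small seeds: 10/12 = 0.833 J/s
medium seeds: 19/31 = 0.613 J/s
large seeds: 4.4/25 = 0.176 J/s
grass seeds: 1.1/20 = 0.055 J/s

grass seeds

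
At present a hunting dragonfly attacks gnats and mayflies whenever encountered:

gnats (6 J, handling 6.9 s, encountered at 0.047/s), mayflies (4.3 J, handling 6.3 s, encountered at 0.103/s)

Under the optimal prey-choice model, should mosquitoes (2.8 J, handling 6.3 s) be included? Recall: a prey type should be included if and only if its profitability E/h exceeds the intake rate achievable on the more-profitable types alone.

Yes

On gnats and mayflies alone, R = ΣλE/(1+Σλh) = 0.7249/1.973 = 0.3674 J/s.
Profitability of mosquitoes: 2.8/6.3 = 0.4444 J/s.
0.4444 > 0.3674, so adding mosquitoes raises the average — include it.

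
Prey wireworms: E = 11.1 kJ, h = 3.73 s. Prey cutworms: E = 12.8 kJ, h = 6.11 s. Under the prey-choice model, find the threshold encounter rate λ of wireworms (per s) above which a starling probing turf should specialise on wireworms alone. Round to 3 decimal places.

0.638 per s

At the threshold, the rate on wireworms alone equals the profitability of cutworms: λ·11.1/(1 + λ·3.73) = 12.8/6.11 = 2.095.
Rearranging, λ(11.1 − 2.095×3.73) = 2.095, so λ = 2.095/3.286 = 0.6375 per s.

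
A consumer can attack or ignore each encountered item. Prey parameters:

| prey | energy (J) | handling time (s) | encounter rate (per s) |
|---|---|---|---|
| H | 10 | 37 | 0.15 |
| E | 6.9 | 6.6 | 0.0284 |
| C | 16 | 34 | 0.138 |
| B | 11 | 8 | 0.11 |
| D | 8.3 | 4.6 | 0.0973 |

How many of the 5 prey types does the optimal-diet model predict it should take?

3

Profitabilities (E/h, J/s): D 1.8, B 1.38, E 1.05, C 0.471, H 0.27. Add prey in this order while the next type's profitability exceeds the intake rate on those already taken.
Rate on top 1: 0.5579. B: 1.38 > 0.5579 → include.
Rate on top 2: 0.8668. E: 1.05 > 0.8668 → include.
Rate on top 3: 0.8801. C: 0.471 < 0.8801 → exclude; stop.
Optimal diet: D, B, E — 3 of 5 types.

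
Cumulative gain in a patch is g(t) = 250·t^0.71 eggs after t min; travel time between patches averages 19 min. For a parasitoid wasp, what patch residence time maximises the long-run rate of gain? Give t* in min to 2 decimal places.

By the marginal value theorem, leave when the instantaneous gain rate g'(t) equals the habitat-wide average g(t)/(T + t).
g'(t) = 0.71·250·t^-0.29. Setting 0.71·250·t^-0.29 = 250·t^0.71/(19+t) gives 0.71(19+t) = t, so 0.29·t = 0.71×19.
t* = 0.71×19/0.29 = 46.52 min.

46.52 min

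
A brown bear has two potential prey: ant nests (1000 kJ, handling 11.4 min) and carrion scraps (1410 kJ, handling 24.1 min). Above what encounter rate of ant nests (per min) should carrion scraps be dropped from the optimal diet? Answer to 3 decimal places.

0.176 per min

At the threshold, the rate on ant nests alone equals the profitability of carrion scraps: λ·1000/(1 + λ·11.4) = 1410/24.1 = 58.51.
Rearranging, λ(1000 − 58.51×11.4) = 58.51, so λ = 58.51/333 = 0.1757 per min.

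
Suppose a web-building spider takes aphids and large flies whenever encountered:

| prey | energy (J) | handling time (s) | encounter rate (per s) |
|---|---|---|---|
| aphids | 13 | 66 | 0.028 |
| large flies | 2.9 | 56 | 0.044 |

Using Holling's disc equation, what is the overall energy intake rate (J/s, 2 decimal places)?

Energy encountered per unit search time: 0.028×13 + 0.044×2.9 = 0.4916 J/s.
Handling time per unit search time: 0.028×66 + 0.044×56 = 4.312.
Rate = 0.4916/(1 + 4.312) = 0.09255 J/s.

0.09 J/s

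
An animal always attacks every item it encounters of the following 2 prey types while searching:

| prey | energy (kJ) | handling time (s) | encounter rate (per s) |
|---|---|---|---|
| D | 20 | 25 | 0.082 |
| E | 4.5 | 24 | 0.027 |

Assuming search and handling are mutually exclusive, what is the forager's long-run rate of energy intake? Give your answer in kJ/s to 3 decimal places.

0.476 kJ/s

R = (0.082×20 + 0.027×4.5) / (1 + 0.082×25 + 0.027×24) = 1.762/3.698 = 0.4763 kJ/s.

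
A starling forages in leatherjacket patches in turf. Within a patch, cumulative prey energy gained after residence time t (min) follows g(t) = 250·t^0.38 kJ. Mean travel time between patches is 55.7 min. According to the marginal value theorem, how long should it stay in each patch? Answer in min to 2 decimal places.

Optimal t* satisfies g'(t*) = g(t*)/(T + t*).
g'(t) = 0.38·250·t^-0.62. Setting 0.38·250·t^-0.62 = 250·t^0.38/(55.7+t) gives 0.38(55.7+t) = t, so 0.62·t = 0.38×55.7.
t* = 0.38×55.7/0.62 = 34.14 min.

34.14 min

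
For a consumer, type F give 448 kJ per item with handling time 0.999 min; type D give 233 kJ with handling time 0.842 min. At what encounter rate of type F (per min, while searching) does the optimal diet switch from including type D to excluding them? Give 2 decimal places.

Drop type D once their profitability E₂/h₂ falls below the rate achievable on type F alone: E₂/h₂ = λE₁/(1 + λh₁).
Solve for λ: λE₁h₂ = E₂(1 + λh₁) → λ(E₁h₂ − E₂h₁) = E₂ → λ = E₂/(E₁h₂ − E₂h₁).
λ = 233/(448×0.842 − 233×0.999) = 233/144.4 = 1.613 per min.

1.61 per min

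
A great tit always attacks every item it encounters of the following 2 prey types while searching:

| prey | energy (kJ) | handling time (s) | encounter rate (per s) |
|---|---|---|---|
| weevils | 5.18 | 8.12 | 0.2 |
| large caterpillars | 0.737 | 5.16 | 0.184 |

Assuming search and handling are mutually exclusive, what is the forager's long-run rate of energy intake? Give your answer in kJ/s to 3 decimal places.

0.328 kJ/s

R = (0.2×5.18 + 0.184×0.737) / (1 + 0.2×8.12 + 0.184×5.16) = 1.172/3.573 = 0.3279 kJ/s.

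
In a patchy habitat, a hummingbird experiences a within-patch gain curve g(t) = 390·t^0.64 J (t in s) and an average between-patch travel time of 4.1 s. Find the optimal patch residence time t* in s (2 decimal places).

7.29 s

Optimal t* satisfies g'(t*) = g(t*)/(T + t*).
g'(t) = 0.64·390·t^-0.36. Setting 0.64·390·t^-0.36 = 390·t^0.64/(4.1+t) gives 0.64(4.1+t) = t, so 0.36·t = 0.64×4.1.
t* = 0.64×4.1/0.36 = 7.289 s.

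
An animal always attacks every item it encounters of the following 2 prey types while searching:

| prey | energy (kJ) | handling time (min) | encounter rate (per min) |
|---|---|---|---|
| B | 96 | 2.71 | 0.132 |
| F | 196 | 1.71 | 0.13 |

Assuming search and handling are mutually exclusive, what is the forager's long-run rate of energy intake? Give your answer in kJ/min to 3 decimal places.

Energy encountered per unit search time: 0.132×96 + 0.13×196 = 38.15 kJ/min.
Handling time per unit search time: 0.132×2.71 + 0.13×1.71 = 0.58.
Rate = 38.15/(1 + 0.58) = 24.15 kJ/min.

24.147 kJ/min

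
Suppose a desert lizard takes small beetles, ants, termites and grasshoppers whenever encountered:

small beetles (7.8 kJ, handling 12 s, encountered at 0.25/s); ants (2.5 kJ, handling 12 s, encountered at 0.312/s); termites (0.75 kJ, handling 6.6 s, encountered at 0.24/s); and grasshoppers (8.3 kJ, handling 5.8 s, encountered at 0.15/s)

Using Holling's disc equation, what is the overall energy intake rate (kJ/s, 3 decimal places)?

R = Σλ_iE_i / (1 + Σλ_ih_i)
Numerator: 0.25×7.8 + 0.312×2.5 + 0.24×0.75 + 0.15×8.3 = 4.155
Denominator: 1 + 0.25×12 + 0.312×12 + 0.24×6.6 + 0.15×5.8 = 10.2
R = 4.155/10.2 = 0.4074 kJ/s

0.407 kJ/s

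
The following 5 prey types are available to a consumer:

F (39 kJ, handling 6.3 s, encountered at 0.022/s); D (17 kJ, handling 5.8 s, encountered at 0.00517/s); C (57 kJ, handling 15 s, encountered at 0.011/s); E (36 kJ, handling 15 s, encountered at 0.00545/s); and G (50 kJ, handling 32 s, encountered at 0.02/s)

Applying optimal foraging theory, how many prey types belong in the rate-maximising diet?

5

Rank by E/h (kJ/s): F 6.19, C 3.8, D 2.93, E 2.4, G 1.56. Include each in turn until the next type's E/h falls below the running intake rate.
Rate on top 1: 0.7536. C: 3.8 > 0.7536 → include.
Rate on top 2: 1.139. D: 2.93 > 1.139 → include.
Rate on top 3: 1.179. E: 2.4 > 1.179 → include.
Rate on top 4: 1.25. G: 1.56 > 1.25 → include.
Optimal diet: F, C, D, E, G — 5 of 5 types.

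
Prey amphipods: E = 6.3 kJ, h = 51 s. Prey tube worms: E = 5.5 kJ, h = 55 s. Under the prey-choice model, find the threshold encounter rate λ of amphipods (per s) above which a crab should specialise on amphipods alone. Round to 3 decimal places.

Drop tube worms once their profitability E₂/h₂ falls below the rate achievable on amphipods alone: E₂/h₂ = λE₁/(1 + λh₁).
Solve for λ: λE₁h₂ = E₂(1 + λh₁) → λ(E₁h₂ − E₂h₁) = E₂ → λ = E₂/(E₁h₂ − E₂h₁).
λ = 5.5/(6.3×55 − 5.5×51) = 5.5/66 = 0.08333 per s.

0.083 per s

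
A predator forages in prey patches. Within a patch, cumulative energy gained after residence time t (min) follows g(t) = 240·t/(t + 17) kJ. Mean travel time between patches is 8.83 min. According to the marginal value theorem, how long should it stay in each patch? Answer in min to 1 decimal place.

Maximise g(t)/(T+t): set derivative to zero → g'(t)(T+t) = g(t).
g'(t) = 240·17/(t + 17)². Setting 240·17/(t+17)² = 240t/[(t+17)(8.83+t)] gives 17(8.83+t) = t(t+17), so t² = 17×8.83 = 150.1.
t* = √150.1 = 12.25 min.

12.3 min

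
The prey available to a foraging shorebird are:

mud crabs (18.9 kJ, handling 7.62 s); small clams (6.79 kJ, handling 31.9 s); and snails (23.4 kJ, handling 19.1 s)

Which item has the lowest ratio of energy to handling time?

In descending order of E/h:
mud crabs: 18.9/7.62 = 2.48 kJ/s
snails: 23.4/19.1 = 1.23 kJ/s
small clams: 6.79/31.9 = 0.213 kJ/s

small clams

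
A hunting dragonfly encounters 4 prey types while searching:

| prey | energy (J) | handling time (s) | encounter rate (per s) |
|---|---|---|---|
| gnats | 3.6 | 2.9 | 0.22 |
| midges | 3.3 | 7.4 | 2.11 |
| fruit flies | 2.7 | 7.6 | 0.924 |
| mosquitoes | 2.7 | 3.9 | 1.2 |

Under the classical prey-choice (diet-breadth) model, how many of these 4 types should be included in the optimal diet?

Rank by E/h (J/s): gnats 1.24, mosquitoes 0.692, midges 0.446, fruit flies 0.355. Include each in turn until the next type's E/h falls below the running intake rate.
Rate on top 1: 0.4835. mosquitoes: 0.692 > 0.4835 → include.
Rate on top 2: 0.6382. midges: 0.446 < 0.6382 → exclude; stop.
Optimal diet: gnats, mosquitoes — 2 of 4 types.

2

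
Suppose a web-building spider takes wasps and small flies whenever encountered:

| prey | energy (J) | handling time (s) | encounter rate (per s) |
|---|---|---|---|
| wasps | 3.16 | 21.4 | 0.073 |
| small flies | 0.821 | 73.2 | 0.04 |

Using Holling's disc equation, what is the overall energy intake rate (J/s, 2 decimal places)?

Energy encountered per unit search time: 0.073×3.16 + 0.04×0.821 = 0.2635 J/s.
Handling time per unit search time: 0.073×21.4 + 0.04×73.2 = 4.49.
Rate = 0.2635/(1 + 4.49) = 0.048 J/s.

0.05 J/s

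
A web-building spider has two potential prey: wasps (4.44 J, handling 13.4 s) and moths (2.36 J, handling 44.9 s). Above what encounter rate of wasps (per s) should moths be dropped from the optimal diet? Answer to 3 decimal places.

0.014 per s

The zero-one rule: include moths iff E₂/h₂ > λE₁/(1+λh₁). Equality gives the switch point.
λE₁h₂ = E₂ + λE₂h₁ ⇒ λ = E₂/(E₁h₂ − E₂h₁) = 2.36/(199.4 − 31.62) = 0.01407 per s.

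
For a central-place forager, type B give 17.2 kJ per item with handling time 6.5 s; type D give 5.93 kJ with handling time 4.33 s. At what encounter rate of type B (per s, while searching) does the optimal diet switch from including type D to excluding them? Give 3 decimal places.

The zero-one rule: include type D iff E₂/h₂ > λE₁/(1+λh₁). Equality gives the switch point.
λE₁h₂ = E₂ + λE₂h₁ ⇒ λ = E₂/(E₁h₂ − E₂h₁) = 5.93/(74.48 − 38.55) = 0.165 per s.

0.165 per s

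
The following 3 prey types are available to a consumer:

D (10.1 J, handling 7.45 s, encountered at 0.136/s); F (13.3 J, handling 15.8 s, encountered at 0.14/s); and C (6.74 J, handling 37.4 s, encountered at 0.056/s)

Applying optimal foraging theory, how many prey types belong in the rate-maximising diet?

Rank by E/h (J/s): D 1.36, F 0.842, C 0.18. Include each in turn until the next type's E/h falls below the running intake rate.
Rate on top 1: 0.6823. F: 0.842 > 0.6823 → include.
Rate on top 2: 0.7658. C: 0.18 < 0.7658 → exclude; stop.
Optimal diet: D, F — 2 of 3 types.

2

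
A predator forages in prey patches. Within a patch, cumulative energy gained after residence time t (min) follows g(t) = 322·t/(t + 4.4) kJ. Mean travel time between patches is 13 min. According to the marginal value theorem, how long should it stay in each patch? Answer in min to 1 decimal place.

By the marginal value theorem, leave when the instantaneous gain rate g'(t) equals the habitat-wide average g(t)/(T + t).
g'(t) = 322·4.4/(t + 4.4)². Setting 322·4.4/(t+4.4)² = 322t/[(t+4.4)(13+t)] gives 4.4(13+t) = t(t+4.4), so t² = 4.4×13 = 57.2.
t* = √57.2 = 7.563 min.

7.6 min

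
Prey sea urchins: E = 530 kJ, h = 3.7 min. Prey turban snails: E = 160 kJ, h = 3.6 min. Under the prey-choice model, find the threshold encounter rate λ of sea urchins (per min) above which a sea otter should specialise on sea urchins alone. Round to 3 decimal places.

0.122 per min

The zero-one rule: include turban snails iff E₂/h₂ > λE₁/(1+λh₁). Equality gives the switch point.
λE₁h₂ = E₂ + λE₂h₁ ⇒ λ = E₂/(E₁h₂ − E₂h₁) = 160/(1908 − 592) = 0.1216 per min.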